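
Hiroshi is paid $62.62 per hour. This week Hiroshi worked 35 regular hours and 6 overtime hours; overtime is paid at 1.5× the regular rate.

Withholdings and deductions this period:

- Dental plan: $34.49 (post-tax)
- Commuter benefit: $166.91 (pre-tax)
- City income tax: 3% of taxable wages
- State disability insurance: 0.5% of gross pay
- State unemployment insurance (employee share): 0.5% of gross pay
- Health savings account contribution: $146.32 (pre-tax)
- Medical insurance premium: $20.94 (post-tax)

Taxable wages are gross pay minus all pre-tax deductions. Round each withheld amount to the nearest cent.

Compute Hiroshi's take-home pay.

$2,285.80

Regular pay: 35 × $62.62 = $2,191.70
Overtime pay: 6 × $62.62 × 1.5 = $563.58
Gross pay = $2,191.70 + $563.58 = $2,755.28
Commuter benefit: $166.91
Health savings account contribution: $146.32
Pre-tax total = $166.91 + $146.32 = $313.23
Taxable wages = $2,755.28 − $313.23 = $2,442.05
City income tax: $2,442.05 × 0.03 = $73.26
State unemployment insurance (employee share): $2,755.28 × 0.005 = $13.78
State disability insurance: $2,755.28 × 0.005 = $13.78
Medical insurance premium: $20.94
Dental plan: $34.49
Total deductions = $166.91 + $146.32 + $73.26 + $13.78 + $13.78 + $20.94 + $34.49 = $469.48
Net pay = $2,755.28 − $469.48 = $2,285.80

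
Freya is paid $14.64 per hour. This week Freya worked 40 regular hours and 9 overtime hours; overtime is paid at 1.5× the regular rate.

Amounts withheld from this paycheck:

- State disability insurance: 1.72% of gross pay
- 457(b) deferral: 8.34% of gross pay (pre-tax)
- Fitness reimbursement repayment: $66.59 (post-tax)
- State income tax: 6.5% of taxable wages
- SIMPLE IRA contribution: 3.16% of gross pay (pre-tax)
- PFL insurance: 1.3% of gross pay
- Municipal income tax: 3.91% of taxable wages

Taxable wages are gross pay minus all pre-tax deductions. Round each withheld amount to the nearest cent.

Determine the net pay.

Regular pay: 40 × $14.64 = $585.60
Overtime pay: 9 × $14.64 × 1.5 = $197.64
Gross pay = $585.60 + $197.64 = $783.24
SIMPLE IRA contribution: $783.24 × 0.0316 = $24.75
457(b) deferral: $783.24 × 0.0834 = $65.32
Pre-tax total = $24.75 + $65.32 = $90.07
Taxable wages = $783.24 − $90.07 = $693.17
Municipal income tax: $693.17 × 0.0391 = $27.10
State income tax: $693.17 × 0.065 = $45.06
State disability insurance: $783.24 × 0.0172 = $13.47
PFL insurance: $783.24 × 0.013 = $10.18
Fitness reimbursement repayment: $66.59
Total deductions = $24.75 + $65.32 + $27.10 + $45.06 + $13.47 + $10.18 + $66.59 = $252.47
Net pay = $783.24 − $252.47 = $530.77

$530.77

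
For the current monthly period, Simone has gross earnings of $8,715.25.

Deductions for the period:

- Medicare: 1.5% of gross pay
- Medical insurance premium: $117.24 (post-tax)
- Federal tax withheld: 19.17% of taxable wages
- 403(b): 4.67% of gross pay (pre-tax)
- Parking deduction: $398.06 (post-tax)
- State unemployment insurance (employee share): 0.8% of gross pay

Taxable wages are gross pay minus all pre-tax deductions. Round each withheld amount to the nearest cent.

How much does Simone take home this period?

$5,999.81

403(b): $8,715.25 × 0.0467 = $407.00
Taxable wages = $8,715.25 − $407.00 = $8,308.25
Federal tax withheld: $8,308.25 × 0.1917 = $1,592.69
State unemployment insurance (employee share): $8,715.25 × 0.008 = $69.72
Medicare: $8,715.25 × 0.015 = $130.73
Medical insurance premium: $117.24
Parking deduction: $398.06
Total deductions = $407.00 + $1,592.69 + $69.72 + $130.73 + $117.24 + $398.06 = $2,715.44
Net pay = $8,715.25 − $2,715.44 = $5,999.81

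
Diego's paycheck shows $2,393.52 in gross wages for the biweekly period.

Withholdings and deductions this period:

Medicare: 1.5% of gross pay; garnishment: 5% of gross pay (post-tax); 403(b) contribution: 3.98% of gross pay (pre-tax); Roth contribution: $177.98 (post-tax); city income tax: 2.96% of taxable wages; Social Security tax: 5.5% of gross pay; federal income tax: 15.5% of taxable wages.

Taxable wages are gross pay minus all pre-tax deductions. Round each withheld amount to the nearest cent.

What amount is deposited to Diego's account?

403(b) contribution: $2,393.52 × 0.0398 = $95.26
Taxable wages = $2,393.52 − $95.26 = $2,298.26
Federal income tax: $2,298.26 × 0.155 = $356.23
City income tax: $2,298.26 × 0.0296 = $68.03
Medicare: $2,393.52 × 0.015 = $35.90
Social Security tax: $2,393.52 × 0.055 = $131.64
Roth contribution: $177.98
Garnishment: $2,393.52 × 0.05 = $119.68
Total deductions = $95.26 + $356.23 + $68.03 + $35.90 + $131.64 + $177.98 + $119.68 = $984.72
Net pay = $2,393.52 − $984.72 = $1,408.80

$1,408.80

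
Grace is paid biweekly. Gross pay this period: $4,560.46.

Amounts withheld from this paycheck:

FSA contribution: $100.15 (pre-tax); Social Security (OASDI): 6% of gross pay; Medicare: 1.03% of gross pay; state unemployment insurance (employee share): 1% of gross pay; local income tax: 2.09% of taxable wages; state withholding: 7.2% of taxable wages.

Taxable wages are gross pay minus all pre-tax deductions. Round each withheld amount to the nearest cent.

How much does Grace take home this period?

$3,679.75

FSA contribution: $100.15
Taxable wages = $4,560.46 − $100.15 = $4,460.31
Local income tax: $4,460.31 × 0.0209 = $93.22
State withholding: $4,460.31 × 0.072 = $321.14
Social Security (OASDI): $4,560.46 × 0.06 = $273.63
State unemployment insurance (employee share): $4,560.46 × 0.01 = $45.60
Medicare: $4,560.46 × 0.0103 = $46.97
Total deductions = $100.15 + $93.22 + $321.14 + $273.63 + $45.60 + $46.97 = $880.71
Net pay = $4,560.46 − $880.71 = $3,679.75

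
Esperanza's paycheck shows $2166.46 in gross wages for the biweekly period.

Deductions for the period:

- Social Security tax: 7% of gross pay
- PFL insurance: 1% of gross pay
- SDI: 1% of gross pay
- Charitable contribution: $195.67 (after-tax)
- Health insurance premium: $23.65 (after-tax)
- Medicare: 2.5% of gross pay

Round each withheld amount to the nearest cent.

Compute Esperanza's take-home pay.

SDI: $2166.46 × 0.01 = $21.66
PFL insurance: $2166.46 × 0.01 = $21.66
Medicare: $2166.46 × 0.025 = $54.16
Social Security tax: $2166.46 × 0.07 = $151.65
Health insurance premium: $23.65
Charitable contribution: $195.67
Total deductions = $21.66 + $21.66 + $54.16 + $151.65 + $23.65 + $195.67 = $468.45
Net pay = $2166.46 − $468.45 = $1698.01

$1698.01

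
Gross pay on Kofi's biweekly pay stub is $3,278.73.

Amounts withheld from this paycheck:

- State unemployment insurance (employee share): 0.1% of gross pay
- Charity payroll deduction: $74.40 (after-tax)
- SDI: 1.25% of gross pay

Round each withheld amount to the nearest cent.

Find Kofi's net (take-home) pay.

$3,160.07

State unemployment insurance (employee share): $3,278.73 × 0.001 = $3.28
SDI: $3,278.73 × 0.0125 = $40.98
Charity payroll deduction: $74.40
Total deductions = $3.28 + $40.98 + $74.40 = $118.66
Net pay = $3,278.73 − $118.66 = $3,160.07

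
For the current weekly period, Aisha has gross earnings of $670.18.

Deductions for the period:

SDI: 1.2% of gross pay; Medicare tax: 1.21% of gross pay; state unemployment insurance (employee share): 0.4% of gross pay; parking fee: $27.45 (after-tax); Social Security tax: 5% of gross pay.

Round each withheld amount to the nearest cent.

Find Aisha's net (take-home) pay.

SDI: $670.18 × 0.012 = $8.04
Medicare tax: $670.18 × 0.0121 = $8.11
Social Security tax: $670.18 × 0.05 = $33.51
State unemployment insurance (employee share): $670.18 × 0.004 = $2.68
Parking fee: $27.45
Total deductions = $8.04 + $8.11 + $33.51 + $2.68 + $27.45 = $79.79
Net pay = $670.18 − $79.79 = $590.39

$590.39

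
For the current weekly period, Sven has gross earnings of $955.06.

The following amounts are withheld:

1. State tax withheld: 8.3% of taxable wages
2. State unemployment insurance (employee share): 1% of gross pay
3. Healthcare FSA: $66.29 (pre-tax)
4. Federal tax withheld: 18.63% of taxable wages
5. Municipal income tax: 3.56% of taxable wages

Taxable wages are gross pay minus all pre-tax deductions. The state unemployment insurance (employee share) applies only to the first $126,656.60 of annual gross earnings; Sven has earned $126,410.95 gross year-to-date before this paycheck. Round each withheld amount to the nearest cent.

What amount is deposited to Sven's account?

$615.32

Healthcare FSA: $66.29
Taxable wages = $955.06 − $66.29 = $888.77
Municipal income tax: $888.77 × 0.0356 = $31.64
State tax withheld: $888.77 × 0.083 = $73.77
Federal tax withheld: $888.77 × 0.1863 = $165.58
State unemployment insurance (employee share): only $126,656.60 − $126,410.95 = $245.65 of this check is subject → $245.65 × 0.01 = $2.46
Total deductions = $66.29 + $31.64 + $73.77 + $165.58 + $2.46 = $339.74
Net pay = $955.06 − $339.74 = $615.32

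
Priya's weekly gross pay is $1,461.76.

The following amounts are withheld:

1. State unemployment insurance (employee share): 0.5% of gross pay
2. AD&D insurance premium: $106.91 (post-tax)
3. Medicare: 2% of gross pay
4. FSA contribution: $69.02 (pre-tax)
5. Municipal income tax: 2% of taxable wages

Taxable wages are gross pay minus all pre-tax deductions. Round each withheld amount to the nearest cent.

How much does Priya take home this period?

FSA contribution: $69.02
Taxable wages = $1,461.76 − $69.02 = $1,392.74
Municipal income tax: $1,392.74 × 0.02 = $27.85
Medicare: $1,461.76 × 0.02 = $29.24
State unemployment insurance (employee share): $1,461.76 × 0.005 = $7.31
AD&D insurance premium: $106.91
Total deductions = $69.02 + $27.85 + $29.24 + $7.31 + $106.91 = $240.33
Net pay = $1,461.76 − $240.33 = $1,221.43

$1,221.43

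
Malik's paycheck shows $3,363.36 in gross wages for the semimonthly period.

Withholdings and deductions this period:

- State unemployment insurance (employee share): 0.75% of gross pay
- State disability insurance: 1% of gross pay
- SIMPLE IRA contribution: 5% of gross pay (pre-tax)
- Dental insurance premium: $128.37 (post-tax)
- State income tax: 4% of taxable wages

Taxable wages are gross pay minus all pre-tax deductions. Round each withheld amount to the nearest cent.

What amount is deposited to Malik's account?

$2,880.15

SIMPLE IRA contribution: $3,363.36 × 0.05 = $168.17
Taxable wages = $3,363.36 − $168.17 = $3,195.19
State income tax: $3,195.19 × 0.04 = $127.81
State disability insurance: $3,363.36 × 0.01 = $33.63
State unemployment insurance (employee share): $3,363.36 × 0.0075 = $25.23
Dental insurance premium: $128.37
Total deductions = $168.17 + $127.81 + $33.63 + $25.23 + $128.37 = $483.21
Net pay = $3,363.36 − $483.21 = $2,880.15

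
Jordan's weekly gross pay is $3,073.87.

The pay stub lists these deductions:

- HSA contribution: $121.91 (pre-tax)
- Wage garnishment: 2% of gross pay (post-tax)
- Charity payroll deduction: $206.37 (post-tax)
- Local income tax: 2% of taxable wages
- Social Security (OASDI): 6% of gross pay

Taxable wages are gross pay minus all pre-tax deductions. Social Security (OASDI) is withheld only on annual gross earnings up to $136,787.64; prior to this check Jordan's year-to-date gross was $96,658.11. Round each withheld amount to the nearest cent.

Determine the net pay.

$2,440.64

HSA contribution: $121.91
Taxable wages = $3,073.87 − $121.91 = $2,951.96
Local income tax: $2,951.96 × 0.02 = $59.04
Social Security (OASDI): cap not yet reached, full $3,073.87 is subject → $3,073.87 × 0.06 = $184.43
Wage garnishment: $3,073.87 × 0.02 = $61.48
Charity payroll deduction: $206.37
Total deductions = $121.91 + $59.04 + $184.43 + $61.48 + $206.37 = $633.23
Net pay = $3,073.87 − $633.23 = $2,440.64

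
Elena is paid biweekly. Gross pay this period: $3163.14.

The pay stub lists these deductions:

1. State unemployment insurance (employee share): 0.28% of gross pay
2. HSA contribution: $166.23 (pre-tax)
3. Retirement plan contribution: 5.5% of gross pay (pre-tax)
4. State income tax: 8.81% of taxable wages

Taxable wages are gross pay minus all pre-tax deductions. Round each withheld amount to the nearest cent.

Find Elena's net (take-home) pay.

$2565.38

HSA contribution: $166.23
Retirement plan contribution: $3163.14 × 0.055 = $173.97
Pre-tax total = $166.23 + $173.97 = $340.20
Taxable wages = $3163.14 − $340.20 = $2822.94
State income tax: $2822.94 × 0.0881 = $248.70
State unemployment insurance (employee share): $3163.14 × 0.0028 = $8.86
Total deductions = $166.23 + $173.97 + $248.70 + $8.86 = $597.76
Net pay = $3163.14 − $597.76 = $2565.38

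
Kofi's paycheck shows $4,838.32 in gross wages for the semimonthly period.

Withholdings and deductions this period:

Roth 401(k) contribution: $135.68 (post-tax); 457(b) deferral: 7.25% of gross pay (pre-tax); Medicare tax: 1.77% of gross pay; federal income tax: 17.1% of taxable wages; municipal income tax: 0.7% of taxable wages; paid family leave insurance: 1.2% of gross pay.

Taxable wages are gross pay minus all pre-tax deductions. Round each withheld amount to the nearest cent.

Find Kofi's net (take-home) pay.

457(b) deferral: $4,838.32 × 0.0725 = $350.78
Taxable wages = $4,838.32 − $350.78 = $4,487.54
Federal income tax: $4,487.54 × 0.171 = $767.37
Municipal income tax: $4,487.54 × 0.007 = $31.41
Medicare tax: $4,838.32 × 0.0177 = $85.64
Paid family leave insurance: $4,838.32 × 0.012 = $58.06
Roth 401(k) contribution: $135.68
Total deductions = $350.78 + $767.37 + $31.41 + $85.64 + $58.06 + $135.68 = $1,428.94
Net pay = $4,838.32 − $1,428.94 = $3,409.38

$3,409.38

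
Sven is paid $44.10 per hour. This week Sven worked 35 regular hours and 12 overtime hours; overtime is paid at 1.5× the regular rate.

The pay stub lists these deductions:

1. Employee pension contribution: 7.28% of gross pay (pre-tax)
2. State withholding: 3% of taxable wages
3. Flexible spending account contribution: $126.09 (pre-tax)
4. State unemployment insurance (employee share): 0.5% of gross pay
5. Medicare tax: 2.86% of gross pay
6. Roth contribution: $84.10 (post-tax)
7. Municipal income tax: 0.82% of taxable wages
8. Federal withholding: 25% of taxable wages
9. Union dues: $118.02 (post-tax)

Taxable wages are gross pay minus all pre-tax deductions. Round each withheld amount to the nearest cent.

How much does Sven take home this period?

$1,172.16

Regular pay: 35 × $44.10 = $1,543.50
Overtime pay: 12 × $44.10 × 1.5 = $793.80
Gross pay = $1,543.50 + $793.80 = $2,337.30
Employee pension contribution: $2,337.30 × 0.0728 = $170.16
Flexible spending account contribution: $126.09
Pre-tax total = $170.16 + $126.09 = $296.25
Taxable wages = $2,337.30 − $296.25 = $2,041.05
State withholding: $2,041.05 × 0.03 = $61.23
Federal withholding: $2,041.05 × 0.25 = $510.26
Municipal income tax: $2,041.05 × 0.0082 = $16.74
State unemployment insurance (employee share): $2,337.30 × 0.005 = $11.69
Medicare tax: $2,337.30 × 0.0286 = $66.85
Union dues: $118.02
Roth contribution: $84.10
Total deductions = $170.16 + $126.09 + $61.23 + $510.26 + $16.74 + $11.69 + $66.85 + $118.02 + $84.10 = $1,165.14
Net pay = $2,337.30 − $1,165.14 = $1,172.16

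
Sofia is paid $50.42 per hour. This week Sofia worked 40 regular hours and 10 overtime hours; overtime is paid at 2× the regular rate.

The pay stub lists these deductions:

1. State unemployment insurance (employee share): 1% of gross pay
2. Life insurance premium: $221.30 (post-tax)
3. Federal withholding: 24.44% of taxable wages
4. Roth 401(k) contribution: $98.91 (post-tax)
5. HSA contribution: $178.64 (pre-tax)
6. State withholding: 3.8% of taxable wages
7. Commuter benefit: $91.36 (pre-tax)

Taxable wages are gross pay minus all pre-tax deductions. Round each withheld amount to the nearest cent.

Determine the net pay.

$1,626.67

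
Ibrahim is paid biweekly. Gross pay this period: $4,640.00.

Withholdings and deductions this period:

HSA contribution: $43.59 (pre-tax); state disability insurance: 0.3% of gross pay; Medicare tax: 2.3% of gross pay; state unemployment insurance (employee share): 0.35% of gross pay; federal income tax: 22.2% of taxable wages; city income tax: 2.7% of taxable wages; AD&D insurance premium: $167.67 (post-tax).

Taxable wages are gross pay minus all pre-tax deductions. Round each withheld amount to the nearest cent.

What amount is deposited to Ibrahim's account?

$3,147.36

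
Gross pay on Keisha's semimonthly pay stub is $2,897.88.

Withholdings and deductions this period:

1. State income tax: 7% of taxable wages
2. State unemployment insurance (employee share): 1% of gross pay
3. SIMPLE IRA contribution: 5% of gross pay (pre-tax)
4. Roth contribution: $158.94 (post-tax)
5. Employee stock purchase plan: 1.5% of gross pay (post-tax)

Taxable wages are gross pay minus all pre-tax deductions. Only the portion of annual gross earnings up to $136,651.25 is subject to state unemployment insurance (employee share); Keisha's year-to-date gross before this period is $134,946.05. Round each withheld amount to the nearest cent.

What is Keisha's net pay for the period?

$2,340.82

SIMPLE IRA contribution: $2,897.88 × 0.05 = $144.89
Taxable wages = $2,897.88 − $144.89 = $2,752.99
State income tax: $2,752.99 × 0.07 = $192.71
State unemployment insurance (employee share): only $136,651.25 − $134,946.05 = $1,705.20 of this check is subject → $1,705.20 × 0.01 = $17.05
Employee stock purchase plan: $2,897.88 × 0.015 = $43.47
Roth contribution: $158.94
Total deductions = $144.89 + $192.71 + $17.05 + $43.47 + $158.94 = $557.06
Net pay = $2,897.88 − $557.06 = $2,340.82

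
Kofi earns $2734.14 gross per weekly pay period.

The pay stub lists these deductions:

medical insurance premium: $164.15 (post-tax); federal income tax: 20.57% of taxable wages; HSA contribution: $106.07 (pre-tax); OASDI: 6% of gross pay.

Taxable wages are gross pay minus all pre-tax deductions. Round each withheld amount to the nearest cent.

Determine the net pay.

HSA contribution: $106.07
Taxable wages = $2734.14 − $106.07 = $2628.07
Federal income tax: $2628.07 × 0.2057 = $540.59
OASDI: $2734.14 × 0.06 = $164.05
Medical insurance premium: $164.15
Total deductions = $106.07 + $540.59 + $164.05 + $164.15 = $974.86
Net pay = $2734.14 − $974.86 = $1759.28

$1759.28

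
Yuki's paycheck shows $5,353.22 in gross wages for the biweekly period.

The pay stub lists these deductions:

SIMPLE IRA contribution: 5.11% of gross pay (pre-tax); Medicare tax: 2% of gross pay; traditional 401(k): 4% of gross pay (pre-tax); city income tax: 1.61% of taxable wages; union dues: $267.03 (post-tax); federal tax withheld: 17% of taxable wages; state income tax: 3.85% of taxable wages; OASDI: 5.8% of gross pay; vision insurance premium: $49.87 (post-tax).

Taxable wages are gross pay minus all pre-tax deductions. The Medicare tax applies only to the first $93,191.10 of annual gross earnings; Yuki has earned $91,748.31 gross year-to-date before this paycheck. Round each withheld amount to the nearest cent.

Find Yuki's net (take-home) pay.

$3,116.49

Traditional 401(k): $5,353.22 × 0.04 = $214.13
SIMPLE IRA contribution: $5,353.22 × 0.0511 = $273.55
Pre-tax total = $214.13 + $273.55 = $487.68
Taxable wages = $5,353.22 − $487.68 = $4,865.54
City income tax: $4,865.54 × 0.0161 = $78.34
State income tax: $4,865.54 × 0.0385 = $187.32
Federal tax withheld: $4,865.54 × 0.17 = $827.14
Medicare tax: only $93,191.10 − $91,748.31 = $1,442.79 of this check is subject → $1,442.79 × 0.02 = $28.86
OASDI: $5,353.22 × 0.058 = $310.49
Union dues: $267.03
Vision insurance premium: $49.87
Total deductions = $214.13 + $273.55 + $78.34 + $187.32 + $827.14 + $28.86 + $310.49 + $267.03 + $49.87 = $2,236.73
Net pay = $5,353.22 − $2,236.73 = $3,116.49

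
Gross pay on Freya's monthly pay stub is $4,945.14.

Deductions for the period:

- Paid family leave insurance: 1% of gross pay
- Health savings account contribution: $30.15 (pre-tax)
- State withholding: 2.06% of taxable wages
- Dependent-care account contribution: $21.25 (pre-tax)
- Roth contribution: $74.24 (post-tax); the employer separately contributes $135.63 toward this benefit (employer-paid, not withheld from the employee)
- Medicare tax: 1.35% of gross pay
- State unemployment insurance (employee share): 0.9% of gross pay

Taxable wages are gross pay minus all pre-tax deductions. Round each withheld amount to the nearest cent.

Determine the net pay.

$4,557.97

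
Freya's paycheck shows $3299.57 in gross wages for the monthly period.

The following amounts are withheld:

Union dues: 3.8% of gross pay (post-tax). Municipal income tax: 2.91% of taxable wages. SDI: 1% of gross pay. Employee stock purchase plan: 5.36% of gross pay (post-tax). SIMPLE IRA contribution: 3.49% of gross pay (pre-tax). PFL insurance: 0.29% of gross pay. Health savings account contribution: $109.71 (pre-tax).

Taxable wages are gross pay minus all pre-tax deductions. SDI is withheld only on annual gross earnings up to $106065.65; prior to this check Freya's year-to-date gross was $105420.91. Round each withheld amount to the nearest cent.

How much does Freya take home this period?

Health savings account contribution: $109.71
SIMPLE IRA contribution: $3299.57 × 0.0349 = $115.15
Pre-tax total = $109.71 + $115.15 = $224.86
Taxable wages = $3299.57 − $224.86 = $3074.71
Municipal income tax: $3074.71 × 0.0291 = $89.47
PFL insurance: $3299.57 × 0.0029 = $9.57
SDI: only $106065.65 − $105420.91 = $644.74 of this check is subject → $644.74 × 0.01 = $6.45
Union dues: $3299.57 × 0.038 = $125.38
Employee stock purchase plan: $3299.57 × 0.0536 = $176.86
Total deductions = $109.71 + $115.15 + $89.47 + $9.57 + $6.45 + $125.38 + $176.86 = $632.59
Net pay = $3299.57 − $632.59 = $2666.98

$2666.98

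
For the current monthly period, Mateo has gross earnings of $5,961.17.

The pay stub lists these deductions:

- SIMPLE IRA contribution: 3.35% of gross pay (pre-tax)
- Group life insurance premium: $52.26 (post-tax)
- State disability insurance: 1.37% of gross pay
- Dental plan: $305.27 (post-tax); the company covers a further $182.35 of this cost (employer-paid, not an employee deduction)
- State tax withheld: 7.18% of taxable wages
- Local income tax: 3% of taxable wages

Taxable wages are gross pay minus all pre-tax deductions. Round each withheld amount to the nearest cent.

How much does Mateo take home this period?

$4,735.76

SIMPLE IRA contribution: $5,961.17 × 0.0335 = $199.70
Taxable wages = $5,961.17 − $199.70 = $5,761.47
State tax withheld: $5,761.47 × 0.0718 = $413.67
Local income tax: $5,761.47 × 0.03 = $172.84
State disability insurance: $5,961.17 × 0.0137 = $81.67
Group life insurance premium: $52.26
Dental plan: $305.27
(Employer's $182.35 toward dental plan is not withheld from the employee.)
Total deductions = $199.70 + $413.67 + $172.84 + $81.67 + $52.26 + $305.27 = $1,225.41
Net pay = $5,961.17 − $1,225.41 = $4,735.76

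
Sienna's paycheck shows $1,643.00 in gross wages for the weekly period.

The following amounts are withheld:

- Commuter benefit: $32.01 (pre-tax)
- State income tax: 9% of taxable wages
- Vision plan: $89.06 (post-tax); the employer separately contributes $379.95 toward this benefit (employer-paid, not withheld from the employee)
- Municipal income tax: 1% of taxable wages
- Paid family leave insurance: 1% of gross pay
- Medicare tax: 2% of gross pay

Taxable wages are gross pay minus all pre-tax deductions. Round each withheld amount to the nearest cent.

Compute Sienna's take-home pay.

Commuter benefit: $32.01
Taxable wages = $1,643.00 − $32.01 = $1,610.99
Municipal income tax: $1,610.99 × 0.01 = $16.11
State income tax: $1,610.99 × 0.09 = $144.99
Medicare tax: $1,643.00 × 0.02 = $32.86
Paid family leave insurance: $1,643.00 × 0.01 = $16.43
Vision plan: $89.06
(Employer's $379.95 toward vision plan is not withheld from the employee.)
Total deductions = $32.01 + $16.11 + $144.99 + $32.86 + $16.43 + $89.06 = $331.46
Net pay = $1,643.00 − $331.46 = $1,311.54

$1,311.54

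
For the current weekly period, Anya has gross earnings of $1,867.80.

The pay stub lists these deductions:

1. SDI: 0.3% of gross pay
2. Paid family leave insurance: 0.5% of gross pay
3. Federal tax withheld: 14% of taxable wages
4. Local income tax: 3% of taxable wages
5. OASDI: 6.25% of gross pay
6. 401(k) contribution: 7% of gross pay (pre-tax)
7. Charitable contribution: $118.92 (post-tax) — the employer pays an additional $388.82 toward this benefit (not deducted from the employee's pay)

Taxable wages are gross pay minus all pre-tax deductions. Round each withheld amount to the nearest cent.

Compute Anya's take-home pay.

$1,191.15

401(k) contribution: $1,867.80 × 0.07 = $130.75
Taxable wages = $1,867.80 − $130.75 = $1,737.05
Local income tax: $1,737.05 × 0.03 = $52.11
Federal tax withheld: $1,737.05 × 0.14 = $243.19
SDI: $1,867.80 × 0.003 = $5.60
OASDI: $1,867.80 × 0.0625 = $116.74
Paid family leave insurance: $1,867.80 × 0.005 = $9.34
Charitable contribution: $118.92
(Employer's $388.82 toward charitable contribution is not withheld from the employee.)
Total deductions = $130.75 + $52.11 + $243.19 + $5.60 + $116.74 + $9.34 + $118.92 = $676.65
Net pay = $1,867.80 − $676.65 = $1,191.15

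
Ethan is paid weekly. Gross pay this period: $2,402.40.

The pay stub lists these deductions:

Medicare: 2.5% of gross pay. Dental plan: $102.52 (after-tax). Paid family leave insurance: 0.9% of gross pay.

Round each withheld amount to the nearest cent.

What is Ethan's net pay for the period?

$2,218.20

Paid family leave insurance: $2,402.40 × 0.009 = $21.62
Medicare: $2,402.40 × 0.025 = $60.06
Dental plan: $102.52
Total deductions = $21.62 + $60.06 + $102.52 = $184.20
Net pay = $2,402.40 − $184.20 = $2,218.20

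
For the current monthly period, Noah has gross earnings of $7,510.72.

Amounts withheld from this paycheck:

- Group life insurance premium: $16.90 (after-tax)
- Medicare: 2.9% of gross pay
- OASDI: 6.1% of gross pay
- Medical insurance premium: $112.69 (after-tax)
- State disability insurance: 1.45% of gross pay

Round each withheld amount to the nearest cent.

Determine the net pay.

$6,596.26

OASDI: $7,510.72 × 0.061 = $458.15
Medicare: $7,510.72 × 0.029 = $217.81
State disability insurance: $7,510.72 × 0.0145 = $108.91
Medical insurance premium: $112.69
Group life insurance premium: $16.90
Total deductions = $458.15 + $217.81 + $108.91 + $112.69 + $16.90 = $914.46
Net pay = $7,510.72 − $914.46 = $6,596.26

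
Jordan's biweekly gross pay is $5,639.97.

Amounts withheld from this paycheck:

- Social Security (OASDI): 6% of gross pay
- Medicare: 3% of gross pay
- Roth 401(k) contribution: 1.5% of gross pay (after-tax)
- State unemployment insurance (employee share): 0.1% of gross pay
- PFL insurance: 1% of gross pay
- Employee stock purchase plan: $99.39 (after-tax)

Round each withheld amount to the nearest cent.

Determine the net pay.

$4,886.34

PFL insurance: $5,639.97 × 0.01 = $56.40
State unemployment insurance (employee share): $5,639.97 × 0.001 = $5.64
Medicare: $5,639.97 × 0.03 = $169.20
Social Security (OASDI): $5,639.97 × 0.06 = $338.40
Employee stock purchase plan: $99.39
Roth 401(k) contribution: $5,639.97 × 0.015 = $84.60
Total deductions = $56.40 + $5.64 + $169.20 + $338.40 + $99.39 + $84.60 = $753.63
Net pay = $5,639.97 − $753.63 = $4,886.34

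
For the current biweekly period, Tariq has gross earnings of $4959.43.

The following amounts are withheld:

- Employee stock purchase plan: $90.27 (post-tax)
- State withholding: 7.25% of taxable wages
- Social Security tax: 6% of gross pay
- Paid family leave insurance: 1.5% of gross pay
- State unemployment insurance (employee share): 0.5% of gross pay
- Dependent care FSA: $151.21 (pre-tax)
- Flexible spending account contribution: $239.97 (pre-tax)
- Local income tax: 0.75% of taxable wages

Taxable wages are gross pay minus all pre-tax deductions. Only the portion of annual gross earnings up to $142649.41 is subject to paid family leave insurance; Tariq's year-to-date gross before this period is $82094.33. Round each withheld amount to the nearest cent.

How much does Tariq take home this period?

$3715.76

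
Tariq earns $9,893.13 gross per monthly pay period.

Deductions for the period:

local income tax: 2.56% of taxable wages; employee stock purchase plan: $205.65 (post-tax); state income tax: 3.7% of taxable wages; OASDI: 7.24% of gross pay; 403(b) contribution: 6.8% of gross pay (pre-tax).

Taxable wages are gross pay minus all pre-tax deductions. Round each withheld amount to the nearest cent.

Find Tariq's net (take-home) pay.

403(b) contribution: $9,893.13 × 0.068 = $672.73
Taxable wages = $9,893.13 − $672.73 = $9,220.40
State income tax: $9,220.40 × 0.037 = $341.15
Local income tax: $9,220.40 × 0.0256 = $236.04
OASDI: $9,893.13 × 0.0724 = $716.26
Employee stock purchase plan: $205.65
Total deductions = $672.73 + $341.15 + $236.04 + $716.26 + $205.65 = $2,171.83
Net pay = $9,893.13 − $2,171.83 = $7,721.30

$7,721.30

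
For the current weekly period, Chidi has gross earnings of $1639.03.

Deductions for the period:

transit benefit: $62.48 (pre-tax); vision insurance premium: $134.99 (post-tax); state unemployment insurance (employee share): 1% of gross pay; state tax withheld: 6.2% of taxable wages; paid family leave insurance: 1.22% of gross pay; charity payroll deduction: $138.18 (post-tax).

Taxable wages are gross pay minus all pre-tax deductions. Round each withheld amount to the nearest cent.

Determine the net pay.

Transit benefit: $62.48
Taxable wages = $1639.03 − $62.48 = $1576.55
State tax withheld: $1576.55 × 0.062 = $97.75
Paid family leave insurance: $1639.03 × 0.0122 = $20.00
State unemployment insurance (employee share): $1639.03 × 0.01 = $16.39
Charity payroll deduction: $138.18
Vision insurance premium: $134.99
Total deductions = $62.48 + $97.75 + $20.00 + $16.39 + $138.18 + $134.99 = $469.79
Net pay = $1639.03 − $469.79 = $1169.24

$1169.24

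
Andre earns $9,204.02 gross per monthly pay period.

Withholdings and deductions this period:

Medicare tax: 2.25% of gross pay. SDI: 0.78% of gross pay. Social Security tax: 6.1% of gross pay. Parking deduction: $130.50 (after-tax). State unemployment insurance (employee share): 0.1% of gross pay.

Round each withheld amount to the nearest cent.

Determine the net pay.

$8,223.99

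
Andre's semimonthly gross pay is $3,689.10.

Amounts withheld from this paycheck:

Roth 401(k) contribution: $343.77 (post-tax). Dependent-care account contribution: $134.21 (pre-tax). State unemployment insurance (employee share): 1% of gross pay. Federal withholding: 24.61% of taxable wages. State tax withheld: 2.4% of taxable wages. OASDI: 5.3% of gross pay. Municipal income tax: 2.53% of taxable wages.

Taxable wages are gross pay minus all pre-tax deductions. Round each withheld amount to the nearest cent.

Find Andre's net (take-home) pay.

$1,928.59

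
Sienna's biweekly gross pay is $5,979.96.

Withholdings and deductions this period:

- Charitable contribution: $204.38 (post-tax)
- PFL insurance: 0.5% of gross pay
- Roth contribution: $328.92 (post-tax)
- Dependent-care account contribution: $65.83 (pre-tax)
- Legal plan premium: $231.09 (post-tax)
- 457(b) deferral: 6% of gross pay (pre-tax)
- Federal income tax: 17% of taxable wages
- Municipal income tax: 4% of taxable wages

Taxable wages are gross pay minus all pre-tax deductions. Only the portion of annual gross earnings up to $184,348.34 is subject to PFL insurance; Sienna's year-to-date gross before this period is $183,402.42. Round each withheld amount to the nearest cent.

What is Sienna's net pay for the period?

457(b) deferral: $5,979.96 × 0.06 = $358.80
Dependent-care account contribution: $65.83
Pre-tax total = $358.80 + $65.83 = $424.63
Taxable wages = $5,979.96 − $424.63 = $5,555.33
Municipal income tax: $5,555.33 × 0.04 = $222.21
Federal income tax: $5,555.33 × 0.17 = $944.41
PFL insurance: only $184,348.34 − $183,402.42 = $945.92 of this check is subject → $945.92 × 0.005 = $4.73
Roth contribution: $328.92
Legal plan premium: $231.09
Charitable contribution: $204.38
Total deductions = $358.80 + $65.83 + $222.21 + $944.41 + $4.73 + $328.92 + $231.09 + $204.38 = $2,360.37
Net pay = $5,979.96 − $2,360.37 = $3,619.59

$3,619.59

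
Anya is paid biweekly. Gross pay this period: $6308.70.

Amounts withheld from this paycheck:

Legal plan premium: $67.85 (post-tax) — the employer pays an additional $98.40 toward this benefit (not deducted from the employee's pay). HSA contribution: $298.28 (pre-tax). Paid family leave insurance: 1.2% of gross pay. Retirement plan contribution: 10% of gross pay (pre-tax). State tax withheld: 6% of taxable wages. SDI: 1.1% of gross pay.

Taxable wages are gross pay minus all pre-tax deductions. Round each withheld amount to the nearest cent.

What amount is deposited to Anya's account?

Retirement plan contribution: $6308.70 × 0.1 = $630.87
HSA contribution: $298.28
Pre-tax total = $630.87 + $298.28 = $929.15
Taxable wages = $6308.70 − $929.15 = $5379.55
State tax withheld: $5379.55 × 0.06 = $322.77
Paid family leave insurance: $6308.70 × 0.012 = $75.70
SDI: $6308.70 × 0.011 = $69.40
Legal plan premium: $67.85
(Employer's $98.40 toward legal plan premium is not withheld from the employee.)
Total deductions = $630.87 + $298.28 + $322.77 + $75.70 + $69.40 + $67.85 = $1464.87
Net pay = $6308.70 − $1464.87 = $4843.83

$4843.83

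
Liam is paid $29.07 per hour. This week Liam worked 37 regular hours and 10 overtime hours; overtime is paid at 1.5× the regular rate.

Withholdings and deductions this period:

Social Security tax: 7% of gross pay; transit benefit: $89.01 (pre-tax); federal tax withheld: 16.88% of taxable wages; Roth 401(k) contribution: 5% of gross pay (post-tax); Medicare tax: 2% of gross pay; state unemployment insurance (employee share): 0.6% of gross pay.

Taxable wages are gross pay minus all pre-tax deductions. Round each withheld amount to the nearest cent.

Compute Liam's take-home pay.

$961.80

Regular pay: 37 × $29.07 = $1,075.59
Overtime pay: 10 × $29.07 × 1.5 = $436.05
Gross pay = $1,075.59 + $436.05 = $1,511.64
Transit benefit: $89.01
Taxable wages = $1,511.64 − $89.01 = $1,422.63
Federal tax withheld: $1,422.63 × 0.1688 = $240.14
Medicare tax: $1,511.64 × 0.02 = $30.23
State unemployment insurance (employee share): $1,511.64 × 0.006 = $9.07
Social Security tax: $1,511.64 × 0.07 = $105.81
Roth 401(k) contribution: $1,511.64 × 0.05 = $75.58
Total deductions = $89.01 + $240.14 + $30.23 + $9.07 + $105.81 + $75.58 = $549.84
Net pay = $1,511.64 − $549.84 = $961.80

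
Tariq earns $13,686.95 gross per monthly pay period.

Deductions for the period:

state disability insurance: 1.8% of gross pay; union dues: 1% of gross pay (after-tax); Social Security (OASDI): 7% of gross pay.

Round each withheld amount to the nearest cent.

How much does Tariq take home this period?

Social Security (OASDI): $13,686.95 × 0.07 = $958.09
State disability insurance: $13,686.95 × 0.018 = $246.37
Union dues: $13,686.95 × 0.01 = $136.87
Total deductions = $958.09 + $246.37 + $136.87 = $1,341.33
Net pay = $13,686.95 − $1,341.33 = $12,345.62

$12,345.62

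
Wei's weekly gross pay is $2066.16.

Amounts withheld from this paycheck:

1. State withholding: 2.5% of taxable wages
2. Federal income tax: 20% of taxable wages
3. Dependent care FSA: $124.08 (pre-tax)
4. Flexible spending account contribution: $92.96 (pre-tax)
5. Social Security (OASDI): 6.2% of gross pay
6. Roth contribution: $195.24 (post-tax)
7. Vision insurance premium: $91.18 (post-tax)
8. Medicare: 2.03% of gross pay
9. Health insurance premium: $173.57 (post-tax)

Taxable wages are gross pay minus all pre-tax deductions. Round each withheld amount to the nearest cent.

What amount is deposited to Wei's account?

$803.04

Dependent care FSA: $124.08
Flexible spending account contribution: $92.96
Pre-tax total = $124.08 + $92.96 = $217.04
Taxable wages = $2066.16 − $217.04 = $1849.12
State withholding: $1849.12 × 0.025 = $46.23
Federal income tax: $1849.12 × 0.2 = $369.82
Social Security (OASDI): $2066.16 × 0.062 = $128.10
Medicare: $2066.16 × 0.0203 = $41.94
Roth contribution: $195.24
Health insurance premium: $173.57
Vision insurance premium: $91.18
Total deductions = $124.08 + $92.96 + $46.23 + $369.82 + $128.10 + $41.94 + $195.24 + $173.57 + $91.18 = $1263.12
Net pay = $2066.16 − $1263.12 = $803.04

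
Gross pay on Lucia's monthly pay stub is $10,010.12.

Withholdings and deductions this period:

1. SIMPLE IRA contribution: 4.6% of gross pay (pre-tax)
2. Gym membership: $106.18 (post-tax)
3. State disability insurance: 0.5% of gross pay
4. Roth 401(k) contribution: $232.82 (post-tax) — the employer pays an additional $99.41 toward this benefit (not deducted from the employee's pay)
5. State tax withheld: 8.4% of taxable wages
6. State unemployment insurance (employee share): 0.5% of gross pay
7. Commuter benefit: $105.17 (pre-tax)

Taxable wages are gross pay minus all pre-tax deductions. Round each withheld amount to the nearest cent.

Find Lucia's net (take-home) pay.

$8,212.04

Commuter benefit: $105.17
SIMPLE IRA contribution: $10,010.12 × 0.046 = $460.47
Pre-tax total = $105.17 + $460.47 = $565.64
Taxable wages = $10,010.12 − $565.64 = $9,444.48
State tax withheld: $9,444.48 × 0.084 = $793.34
State unemployment insurance (employee share): $10,010.12 × 0.005 = $50.05
State disability insurance: $10,010.12 × 0.005 = $50.05
Gym membership: $106.18
Roth 401(k) contribution: $232.82
(Employer's $99.41 toward Roth 401(k) contribution is not withheld from the employee.)
Total deductions = $105.17 + $460.47 + $793.34 + $50.05 + $50.05 + $106.18 + $232.82 = $1,798.08
Net pay = $10,010.12 − $1,798.08 = $8,212.04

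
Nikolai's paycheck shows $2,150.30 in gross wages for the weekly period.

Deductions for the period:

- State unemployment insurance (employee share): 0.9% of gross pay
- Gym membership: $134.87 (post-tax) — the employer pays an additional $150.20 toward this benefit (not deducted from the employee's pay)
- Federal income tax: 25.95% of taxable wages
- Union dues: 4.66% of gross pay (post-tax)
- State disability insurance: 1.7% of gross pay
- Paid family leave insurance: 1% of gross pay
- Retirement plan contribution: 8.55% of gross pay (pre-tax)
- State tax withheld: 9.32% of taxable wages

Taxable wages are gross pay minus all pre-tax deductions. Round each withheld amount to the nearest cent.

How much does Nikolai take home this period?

$960.41

Retirement plan contribution: $2,150.30 × 0.0855 = $183.85
Taxable wages = $2,150.30 − $183.85 = $1,966.45
Federal income tax: $1,966.45 × 0.2595 = $510.29
State tax withheld: $1,966.45 × 0.0932 = $183.27
Paid family leave insurance: $2,150.30 × 0.01 = $21.50
State disability insurance: $2,150.30 × 0.017 = $36.56
State unemployment insurance (employee share): $2,150.30 × 0.009 = $19.35
Union dues: $2,150.30 × 0.0466 = $100.20
Gym membership: $134.87
(Employer's $150.20 toward gym membership is not withheld from the employee.)
Total deductions = $183.85 + $510.29 + $183.27 + $21.50 + $36.56 + $19.35 + $100.20 + $134.87 = $1,189.89
Net pay = $2,150.30 − $1,189.89 = $960.41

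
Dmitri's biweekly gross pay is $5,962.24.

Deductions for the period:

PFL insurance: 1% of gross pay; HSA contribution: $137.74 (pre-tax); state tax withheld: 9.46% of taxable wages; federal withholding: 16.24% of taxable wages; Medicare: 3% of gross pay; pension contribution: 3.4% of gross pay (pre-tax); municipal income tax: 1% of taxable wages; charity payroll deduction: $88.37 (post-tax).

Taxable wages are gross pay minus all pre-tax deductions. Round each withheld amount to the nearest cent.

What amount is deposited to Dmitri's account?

$3,793.90

Pension contribution: $5,962.24 × 0.034 = $202.72
HSA contribution: $137.74
Pre-tax total = $202.72 + $137.74 = $340.46
Taxable wages = $5,962.24 − $340.46 = $5,621.78
Municipal income tax: $5,621.78 × 0.01 = $56.22
Federal withholding: $5,621.78 × 0.1624 = $912.98
State tax withheld: $5,621.78 × 0.0946 = $531.82
Medicare: $5,962.24 × 0.03 = $178.87
PFL insurance: $5,962.24 × 0.01 = $59.62
Charity payroll deduction: $88.37
Total deductions = $202.72 + $137.74 + $56.22 + $912.98 + $531.82 + $178.87 + $59.62 + $88.37 = $2,168.34
Net pay = $5,962.24 − $2,168.34 = $3,793.90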